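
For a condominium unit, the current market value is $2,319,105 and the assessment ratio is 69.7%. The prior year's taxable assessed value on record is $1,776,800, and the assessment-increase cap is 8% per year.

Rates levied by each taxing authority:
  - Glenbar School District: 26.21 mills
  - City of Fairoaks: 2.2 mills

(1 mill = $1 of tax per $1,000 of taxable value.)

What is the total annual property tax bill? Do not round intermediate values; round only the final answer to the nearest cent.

Uncapped assessed value = $2,319,105 × 0.697 = $1,616,416.185
Cap limit = $1,776,800 × 1.08 = $1,918,944
Taxable assessed value = min($1,616,416.185, $1,918,944) = $1,616,416.185 (cap does not bind)
Glenbar School District: $1,616,416.185 × 0.02621 = $42,366.26820885
City of Fairoaks: $1,616,416.185 × 0.0022 = $3,556.115607
Total = $45,922.38381585

$45,922.38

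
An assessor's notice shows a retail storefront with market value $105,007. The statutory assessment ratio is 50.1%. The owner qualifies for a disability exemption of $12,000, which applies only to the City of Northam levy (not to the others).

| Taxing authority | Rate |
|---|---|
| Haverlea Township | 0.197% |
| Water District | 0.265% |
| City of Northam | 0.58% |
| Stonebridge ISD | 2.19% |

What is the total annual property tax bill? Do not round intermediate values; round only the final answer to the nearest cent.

$1,630.71

Assessed value = $105,007 × 0.501 = $52,608.507
Haverlea Township: $52,608.507 × 0.00197 = $103.63875879
Water District: $52,608.507 × 0.00265 = $139.41254355
City of Northam: ($52,608.507 − $12,000) × 0.0058 = $40,608.507 × 0.0058 = $235.5293406
Stonebridge ISD: $52,608.507 × 0.0219 = $1,152.1263033
Total = $1,630.70694624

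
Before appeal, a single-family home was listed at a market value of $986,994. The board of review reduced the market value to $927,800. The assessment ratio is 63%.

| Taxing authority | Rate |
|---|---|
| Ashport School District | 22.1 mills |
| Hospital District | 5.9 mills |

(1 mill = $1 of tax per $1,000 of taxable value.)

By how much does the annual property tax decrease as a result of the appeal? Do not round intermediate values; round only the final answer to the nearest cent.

$1,044.18

Old assessed value = $986,994 × 0.63 = $621,806.22
New assessed value = $927,800 × 0.63 = $584,514
Combined rate = 0.0221 + 0.0059 = 0.028
Old tax = $621,806.22 × 0.028 = $17,410.57416
New tax = $584,514 × 0.028 = $16,366.392
Reduction = $17,410.57416 − $16,366.392 = $1,044.18216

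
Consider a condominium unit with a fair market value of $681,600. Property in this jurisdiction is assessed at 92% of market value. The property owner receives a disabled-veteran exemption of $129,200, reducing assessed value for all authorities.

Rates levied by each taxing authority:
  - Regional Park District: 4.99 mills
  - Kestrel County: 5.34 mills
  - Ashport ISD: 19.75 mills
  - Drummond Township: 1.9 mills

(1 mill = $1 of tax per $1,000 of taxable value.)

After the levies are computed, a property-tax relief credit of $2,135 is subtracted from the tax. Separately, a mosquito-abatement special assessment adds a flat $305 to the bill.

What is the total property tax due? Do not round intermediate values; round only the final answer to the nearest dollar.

Assessed value = $681,600 × 0.92 = $627,072
Taxable value = $627,072 − $129,200 = $497,872
Regional Park District: $497,872 × 0.00499 = $2,484.38128
Kestrel County: $497,872 × 0.00534 = $2,658.63648
Ashport ISD: $497,872 × 0.01975 = $9,832.972
Drummond Township: $497,872 × 0.0019 = $945.9568
Levies subtotal = $15,921.94656
After credit = $15,921.94656 − $2,135 = $13,786.94656
Total = $13,786.94656 + $305 = $14,091.94656

$14,092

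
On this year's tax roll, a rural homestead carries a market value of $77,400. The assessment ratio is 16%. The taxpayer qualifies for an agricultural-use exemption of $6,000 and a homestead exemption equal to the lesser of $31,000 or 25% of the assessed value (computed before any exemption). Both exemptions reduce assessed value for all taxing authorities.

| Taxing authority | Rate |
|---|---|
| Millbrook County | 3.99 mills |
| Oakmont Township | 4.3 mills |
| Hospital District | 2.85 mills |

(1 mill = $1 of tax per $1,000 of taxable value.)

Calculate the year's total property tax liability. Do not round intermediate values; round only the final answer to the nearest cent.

$36.63

Assessed value = $77,400 × 0.16 = $12,384
Homestead exemption = min($31,000, 25% × $12,384) = min($31,000, $3,096) = $3,096 (percentage binds)
Taxable value = $12,384 − $6,000 − $3,096 = $3,288
Millbrook County: $3,288 × 0.00399 = $13.11912
Oakmont Township: $3,288 × 0.0043 = $14.1384
Hospital District: $3,288 × 0.00285 = $9.3708
Total = $36.62832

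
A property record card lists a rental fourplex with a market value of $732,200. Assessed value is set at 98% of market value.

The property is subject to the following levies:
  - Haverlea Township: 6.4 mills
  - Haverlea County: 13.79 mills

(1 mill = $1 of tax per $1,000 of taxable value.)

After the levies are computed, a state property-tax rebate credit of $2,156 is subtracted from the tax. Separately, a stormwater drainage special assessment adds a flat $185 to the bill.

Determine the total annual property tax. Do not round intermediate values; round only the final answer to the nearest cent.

Assessed value = $732,200 × 0.98 = $717,556
Haverlea Township: $717,556 × 0.0064 = $4,592.3584
Haverlea County: $717,556 × 0.01379 = $9,895.09724
Levies subtotal = $14,487.45564
After credit = $14,487.45564 − $2,156 = $12,331.45564
Total = $12,331.45564 + $185 = $12,516.45564

$12,516.46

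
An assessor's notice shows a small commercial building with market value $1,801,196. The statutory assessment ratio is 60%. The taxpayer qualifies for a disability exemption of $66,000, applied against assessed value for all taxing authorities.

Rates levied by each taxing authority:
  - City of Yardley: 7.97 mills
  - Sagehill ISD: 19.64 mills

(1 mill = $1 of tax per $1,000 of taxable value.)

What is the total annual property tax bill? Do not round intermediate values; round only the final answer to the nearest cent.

Assessed value = $1,801,196 × 0.6 = $1,080,717.6
Taxable value = $1,080,717.6 − $66,000 = $1,014,717.6
City of Yardley: $1,014,717.6 × 0.00797 = $8,087.299272
Sagehill ISD: $1,014,717.6 × 0.01964 = $19,929.053664
Total = $8,087.299272 + $19,929.053664 = $28,016.352936

$28,016.35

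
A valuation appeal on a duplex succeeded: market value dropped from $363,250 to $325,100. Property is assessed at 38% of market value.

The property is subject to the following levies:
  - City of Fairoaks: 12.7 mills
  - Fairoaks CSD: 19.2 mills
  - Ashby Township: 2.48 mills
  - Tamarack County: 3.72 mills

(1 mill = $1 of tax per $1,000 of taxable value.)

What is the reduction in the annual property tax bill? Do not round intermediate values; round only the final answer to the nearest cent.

$552.34

Old assessed value = $363,250 × 0.38 = $138,035
New assessed value = $325,100 × 0.38 = $123,538
Combined rate = 0.0127 + 0.0192 + 0.00248 + 0.00372 = 0.0381
Old tax = $138,035 × 0.0381 = $5,259.1335
New tax = $123,538 × 0.0381 = $4,706.7978
Reduction = $5,259.1335 − $4,706.7978 = $552.3357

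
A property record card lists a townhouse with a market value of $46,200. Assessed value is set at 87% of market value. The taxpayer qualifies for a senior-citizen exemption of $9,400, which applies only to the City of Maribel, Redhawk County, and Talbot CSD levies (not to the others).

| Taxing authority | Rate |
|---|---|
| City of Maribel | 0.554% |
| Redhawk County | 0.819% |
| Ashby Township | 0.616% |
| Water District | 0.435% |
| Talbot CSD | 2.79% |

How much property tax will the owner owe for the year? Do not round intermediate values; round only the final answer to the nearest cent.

$1,704.39

Assessed value = $46,200 × 0.87 = $40,194
City of Maribel: ($40,194 − $9,400) × 0.00554 = $30,794 × 0.00554 = $170.59876
Redhawk County: ($40,194 − $9,400) × 0.00819 = $30,794 × 0.00819 = $252.20286
Ashby Township: $40,194 × 0.00616 = $247.59504
Water District: $40,194 × 0.00435 = $174.8439
Talbot CSD: ($40,194 − $9,400) × 0.0279 = $30,794 × 0.0279 = $859.1526
Total = $1,704.39316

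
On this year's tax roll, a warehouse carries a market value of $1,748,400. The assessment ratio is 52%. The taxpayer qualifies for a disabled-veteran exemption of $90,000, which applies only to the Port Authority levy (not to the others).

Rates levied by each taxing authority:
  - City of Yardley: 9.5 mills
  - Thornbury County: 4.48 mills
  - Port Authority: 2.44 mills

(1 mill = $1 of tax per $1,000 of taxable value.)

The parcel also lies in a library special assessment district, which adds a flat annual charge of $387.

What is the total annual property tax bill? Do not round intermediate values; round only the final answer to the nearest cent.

$15,095.94

Assessed value = $1,748,400 × 0.52 = $909,168
City of Yardley: $909,168 × 0.0095 = $8,637.096
Thornbury County: $909,168 × 0.00448 = $4,073.07264
Port Authority: ($909,168 − $90,000) × 0.00244 = $819,168 × 0.00244 = $1,998.76992
Levies subtotal = $14,708.93856
Total = $14,708.93856 + $387 = $15,095.93856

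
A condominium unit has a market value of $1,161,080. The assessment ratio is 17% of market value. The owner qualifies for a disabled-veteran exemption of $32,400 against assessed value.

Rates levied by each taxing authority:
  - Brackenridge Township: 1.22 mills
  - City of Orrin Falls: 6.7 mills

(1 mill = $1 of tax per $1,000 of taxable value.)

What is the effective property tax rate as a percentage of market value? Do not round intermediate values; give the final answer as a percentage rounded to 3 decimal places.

0.113%

Assessed value = $1,161,080 × 0.17 = $197,383.6
Taxable value = $197,383.6 − $32,400 = $164,983.6
Brackenridge Township: $164,983.6 × 0.00122 = $201.279992
City of Orrin Falls: $164,983.6 × 0.0067 = $1,105.39012
Total tax = $1,306.670112
Effective rate = $1,306.670112 ÷ $1,161,080 = 0.113% of market value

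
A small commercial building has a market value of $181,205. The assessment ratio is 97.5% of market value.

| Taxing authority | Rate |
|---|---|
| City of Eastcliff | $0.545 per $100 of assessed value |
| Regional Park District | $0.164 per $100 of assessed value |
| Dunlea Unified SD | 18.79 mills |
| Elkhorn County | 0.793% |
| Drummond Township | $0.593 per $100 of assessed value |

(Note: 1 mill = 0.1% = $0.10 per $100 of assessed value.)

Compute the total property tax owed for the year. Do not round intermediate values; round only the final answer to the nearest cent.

$7,021.06

Assessed value = $181,205 × 0.975 = $176,674.875
City of Eastcliff: $176,674.875 × 0.00545 = $962.87806875
Regional Park District: $176,674.875 × 0.00164 = $289.746795
Dunlea Unified SD: $176,674.875 × 0.01879 = $3,319.72090125
Elkhorn County: $176,674.875 × 0.00793 = $1,401.03175875
Drummond Township: $176,674.875 × 0.00593 = $1,047.68200875
Total = $7,021.0595325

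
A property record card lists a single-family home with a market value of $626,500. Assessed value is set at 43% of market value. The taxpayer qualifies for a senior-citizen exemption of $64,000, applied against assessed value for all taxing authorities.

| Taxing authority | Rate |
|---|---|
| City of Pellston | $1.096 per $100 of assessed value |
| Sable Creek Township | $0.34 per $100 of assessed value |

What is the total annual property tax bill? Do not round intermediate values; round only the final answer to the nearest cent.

Assessed value = $626,500 × 0.43 = $269,395
Taxable value = $269,395 − $64,000 = $205,395
City of Pellston: $205,395 × 0.01096 = $2,251.1292
Sable Creek Township: $205,395 × 0.0034 = $698.343
Total = $2,251.1292 + $698.343 = $2,949.4722

$2,949.47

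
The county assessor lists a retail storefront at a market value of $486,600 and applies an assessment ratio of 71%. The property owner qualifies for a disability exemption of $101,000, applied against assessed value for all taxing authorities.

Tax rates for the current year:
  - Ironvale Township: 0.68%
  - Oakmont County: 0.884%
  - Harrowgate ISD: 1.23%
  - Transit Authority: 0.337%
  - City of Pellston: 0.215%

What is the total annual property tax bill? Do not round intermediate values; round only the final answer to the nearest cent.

Assessed value = $486,600 × 0.71 = $345,486
Taxable value = $345,486 − $101,000 = $244,486
Ironvale Township: $244,486 × 0.0068 = $1,662.5048
Oakmont County: $244,486 × 0.00884 = $2,161.25624
Harrowgate ISD: $244,486 × 0.0123 = $3,007.1778
Transit Authority: $244,486 × 0.00337 = $823.91782
City of Pellston: $244,486 × 0.00215 = $525.6449
Total = $1,662.5048 + $2,161.25624 + $3,007.1778 + $823.91782 + $525.6449 = $8,180.50156

$8,180.50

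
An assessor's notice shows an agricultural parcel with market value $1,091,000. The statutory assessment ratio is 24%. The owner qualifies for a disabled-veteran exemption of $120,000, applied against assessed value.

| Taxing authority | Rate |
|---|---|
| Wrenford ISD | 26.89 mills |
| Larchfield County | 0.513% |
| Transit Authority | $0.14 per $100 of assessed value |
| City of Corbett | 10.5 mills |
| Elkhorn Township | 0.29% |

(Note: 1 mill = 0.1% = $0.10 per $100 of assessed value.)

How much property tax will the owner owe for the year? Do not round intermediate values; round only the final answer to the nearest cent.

Assessed value = $1,091,000 × 0.24 = $261,840
Taxable value = $261,840 − $120,000 = $141,840
Wrenford ISD: $141,840 × 0.02689 = $3,814.0776
Larchfield County: $141,840 × 0.00513 = $727.6392
Transit Authority: $141,840 × 0.0014 = $198.576
City of Corbett: $141,840 × 0.0105 = $1,489.32
Elkhorn Township: $141,840 × 0.0029 = $411.336
Total = $6,640.9488

$6,640.95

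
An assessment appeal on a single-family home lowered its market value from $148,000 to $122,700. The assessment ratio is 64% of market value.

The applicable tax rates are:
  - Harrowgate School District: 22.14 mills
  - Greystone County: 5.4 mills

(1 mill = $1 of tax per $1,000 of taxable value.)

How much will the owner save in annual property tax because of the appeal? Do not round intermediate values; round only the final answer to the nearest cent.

$445.93

Old assessed value = $148,000 × 0.64 = $94,720
New assessed value = $122,700 × 0.64 = $78,528
Combined rate = 0.02214 + 0.0054 = 0.02754
Old tax = $94,720 × 0.02754 = $2,608.5888
New tax = $78,528 × 0.02754 = $2,162.66112
Reduction = $2,608.5888 − $2,162.66112 = $445.92768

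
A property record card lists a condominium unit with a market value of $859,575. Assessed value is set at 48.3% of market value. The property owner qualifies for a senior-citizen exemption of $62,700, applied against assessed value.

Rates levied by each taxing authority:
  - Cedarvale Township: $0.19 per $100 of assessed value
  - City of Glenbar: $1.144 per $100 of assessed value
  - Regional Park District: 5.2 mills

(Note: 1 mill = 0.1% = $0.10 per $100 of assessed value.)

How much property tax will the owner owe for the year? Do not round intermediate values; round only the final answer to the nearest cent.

$6,534.88

Assessed value = $859,575 × 0.483 = $415,174.725
Taxable value = $415,174.725 − $62,700 = $352,474.725
Cedarvale Township: $352,474.725 × 0.0019 = $669.7019775
City of Glenbar: $352,474.725 × 0.01144 = $4,032.310854
Regional Park District: $352,474.725 × 0.0052 = $1,832.86857
Total = $6,534.8814015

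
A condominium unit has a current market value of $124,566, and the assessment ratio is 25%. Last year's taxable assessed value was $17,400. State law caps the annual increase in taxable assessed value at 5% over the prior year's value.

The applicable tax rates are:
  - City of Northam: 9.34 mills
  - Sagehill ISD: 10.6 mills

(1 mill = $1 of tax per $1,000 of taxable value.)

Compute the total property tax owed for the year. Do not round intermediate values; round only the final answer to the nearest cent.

Uncapped assessed value = $124,566 × 0.25 = $31,141.5
Cap limit = $17,400 × 1.05 = $18,270
Taxable assessed value = min($31,141.5, $18,270) = $18,270 (cap binds)
City of Northam: $18,270 × 0.00934 = $170.6418
Sagehill ISD: $18,270 × 0.0106 = $193.662
Total = $364.3038

$364.30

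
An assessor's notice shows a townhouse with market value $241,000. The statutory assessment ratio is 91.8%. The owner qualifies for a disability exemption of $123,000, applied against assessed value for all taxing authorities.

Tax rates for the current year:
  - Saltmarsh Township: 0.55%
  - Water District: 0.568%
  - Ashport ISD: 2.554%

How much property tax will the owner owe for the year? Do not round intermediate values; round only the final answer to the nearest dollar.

Assessed value = $241,000 × 0.918 = $221,238
Taxable value = $221,238 − $123,000 = $98,238
Saltmarsh Township: $98,238 × 0.0055 = $540.309
Water District: $98,238 × 0.00568 = $557.99184
Ashport ISD: $98,238 × 0.02554 = $2,508.99852
Total = $540.309 + $557.99184 + $2,508.99852 = $3,607.29936

$3,607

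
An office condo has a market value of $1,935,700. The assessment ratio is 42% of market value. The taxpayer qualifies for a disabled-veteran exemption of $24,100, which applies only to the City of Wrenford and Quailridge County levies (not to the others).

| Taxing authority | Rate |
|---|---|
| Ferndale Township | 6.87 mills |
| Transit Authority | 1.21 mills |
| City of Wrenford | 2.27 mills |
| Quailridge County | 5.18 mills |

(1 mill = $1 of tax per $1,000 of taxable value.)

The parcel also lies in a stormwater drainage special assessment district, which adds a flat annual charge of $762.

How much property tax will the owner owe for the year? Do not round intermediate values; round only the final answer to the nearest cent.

Assessed value = $1,935,700 × 0.42 = $812,994
Ferndale Township: $812,994 × 0.00687 = $5,585.26878
Transit Authority: $812,994 × 0.00121 = $983.72274
City of Wrenford: ($812,994 − $24,100) × 0.00227 = $788,894 × 0.00227 = $1,790.78938
Quailridge County: ($812,994 − $24,100) × 0.00518 = $788,894 × 0.00518 = $4,086.47092
Levies subtotal = $12,446.25182
Total = $12,446.25182 + $762 = $13,208.25182

$13,208.25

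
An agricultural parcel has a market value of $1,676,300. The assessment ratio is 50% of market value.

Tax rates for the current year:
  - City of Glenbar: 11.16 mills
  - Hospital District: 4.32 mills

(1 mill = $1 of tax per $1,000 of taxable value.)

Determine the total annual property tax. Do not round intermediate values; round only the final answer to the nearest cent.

$12,974.56

Assessed value = $1,676,300 × 0.5 = $838,150
City of Glenbar: $838,150 × 0.01116 = $9,353.754
Hospital District: $838,150 × 0.00432 = $3,620.808
Total = $9,353.754 + $3,620.808 = $12,974.562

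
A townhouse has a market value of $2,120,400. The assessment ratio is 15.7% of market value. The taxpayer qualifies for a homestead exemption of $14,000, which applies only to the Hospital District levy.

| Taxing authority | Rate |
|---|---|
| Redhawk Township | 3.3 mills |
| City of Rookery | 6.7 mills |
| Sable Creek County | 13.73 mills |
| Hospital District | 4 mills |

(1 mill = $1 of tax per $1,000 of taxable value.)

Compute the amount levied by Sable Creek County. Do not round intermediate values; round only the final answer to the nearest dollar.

$4,571

Assessed value = $2,120,400 × 0.157 = $332,902.8
Sable Creek County taxable value = $332,902.8 (exemption does not apply)
Sable Creek County levy = $332,902.8 × 0.01373 = $4,570.755444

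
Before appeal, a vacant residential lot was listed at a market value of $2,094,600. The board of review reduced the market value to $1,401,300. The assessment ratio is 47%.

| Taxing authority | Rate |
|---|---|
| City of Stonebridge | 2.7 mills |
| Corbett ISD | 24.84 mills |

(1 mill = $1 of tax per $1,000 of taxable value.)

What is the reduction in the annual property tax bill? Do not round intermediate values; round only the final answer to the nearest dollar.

Old assessed value = $2,094,600 × 0.47 = $984,462
New assessed value = $1,401,300 × 0.47 = $658,611
Combined rate = 0.0027 + 0.02484 = 0.02754
Old tax = $984,462 × 0.02754 = $27,112.08348
New tax = $658,611 × 0.02754 = $18,138.14694
Reduction = $27,112.08348 − $18,138.14694 = $8,973.93654

$8,974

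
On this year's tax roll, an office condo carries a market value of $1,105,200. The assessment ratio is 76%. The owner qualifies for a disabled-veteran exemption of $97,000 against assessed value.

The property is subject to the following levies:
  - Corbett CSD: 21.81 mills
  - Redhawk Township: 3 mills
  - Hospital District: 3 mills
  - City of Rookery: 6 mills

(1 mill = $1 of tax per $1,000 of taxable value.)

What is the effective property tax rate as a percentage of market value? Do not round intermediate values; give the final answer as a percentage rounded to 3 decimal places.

Assessed value = $1,105,200 × 0.76 = $839,952
Taxable value = $839,952 − $97,000 = $742,952
Corbett CSD: $742,952 × 0.02181 = $16,203.78312
Redhawk Township: $742,952 × 0.003 = $2,228.856
Hospital District: $742,952 × 0.003 = $2,228.856
City of Rookery: $742,952 × 0.006 = $4,457.712
Total tax = $25,119.20712
Effective rate = $25,119.20712 ÷ $1,105,200 = 2.273% of market value

2.273%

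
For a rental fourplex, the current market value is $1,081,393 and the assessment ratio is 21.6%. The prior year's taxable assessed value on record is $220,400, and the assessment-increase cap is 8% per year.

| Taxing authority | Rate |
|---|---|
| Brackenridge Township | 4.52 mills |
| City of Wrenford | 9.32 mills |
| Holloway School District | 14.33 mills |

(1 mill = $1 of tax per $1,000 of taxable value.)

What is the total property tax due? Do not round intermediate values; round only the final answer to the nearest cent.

Uncapped assessed value = $1,081,393 × 0.216 = $233,580.888
Cap limit = $220,400 × 1.08 = $238,032
Taxable assessed value = min($233,580.888, $238,032) = $233,580.888 (cap does not bind)
Brackenridge Township: $233,580.888 × 0.00452 = $1,055.78561376
City of Wrenford: $233,580.888 × 0.00932 = $2,176.97387616
Holloway School District: $233,580.888 × 0.01433 = $3,347.21412504
Total = $6,579.97361496

$6,579.97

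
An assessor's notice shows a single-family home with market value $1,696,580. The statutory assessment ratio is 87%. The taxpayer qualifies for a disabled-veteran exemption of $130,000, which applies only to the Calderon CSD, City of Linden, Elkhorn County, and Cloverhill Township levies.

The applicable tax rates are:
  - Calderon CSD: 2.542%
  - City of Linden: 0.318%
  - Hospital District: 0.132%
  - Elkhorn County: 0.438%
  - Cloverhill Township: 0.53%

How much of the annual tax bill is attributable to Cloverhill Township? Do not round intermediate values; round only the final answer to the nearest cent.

$7,133.93

Assessed value = $1,696,580 × 0.87 = $1,476,024.6
Cloverhill Township taxable value = $1,476,024.6 − $130,000 = $1,346,024.6
Cloverhill Township levy = $1,346,024.6 × 0.0053 = $7,133.93038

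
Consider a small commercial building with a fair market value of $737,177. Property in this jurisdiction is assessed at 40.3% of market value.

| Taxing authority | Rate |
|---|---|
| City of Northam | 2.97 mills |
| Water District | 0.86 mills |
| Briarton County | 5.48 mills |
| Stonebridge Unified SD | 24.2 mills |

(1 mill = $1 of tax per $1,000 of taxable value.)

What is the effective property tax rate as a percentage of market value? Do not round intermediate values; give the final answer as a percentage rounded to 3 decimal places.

1.350%

Assessed value = $737,177 × 0.403 = $297,082.331
City of Northam: $297,082.331 × 0.00297 = $882.33452307
Water District: $297,082.331 × 0.00086 = $255.49080466
Briarton County: $297,082.331 × 0.00548 = $1,628.01117388
Stonebridge Unified SD: $297,082.331 × 0.0242 = $7,189.3924102
Total tax = $9,955.22891181
Effective rate = $9,955.22891181 ÷ $737,177 = 1.350% of market value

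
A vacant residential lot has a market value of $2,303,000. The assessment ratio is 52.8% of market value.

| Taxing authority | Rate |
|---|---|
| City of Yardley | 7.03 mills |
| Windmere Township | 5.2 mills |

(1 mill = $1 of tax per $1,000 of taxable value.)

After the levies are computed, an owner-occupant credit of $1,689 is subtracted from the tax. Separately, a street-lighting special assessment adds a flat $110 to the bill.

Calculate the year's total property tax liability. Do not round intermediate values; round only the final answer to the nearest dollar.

$13,292

Assessed value = $2,303,000 × 0.528 = $1,215,984
City of Yardley: $1,215,984 × 0.00703 = $8,548.36752
Windmere Township: $1,215,984 × 0.0052 = $6,323.1168
Levies subtotal = $14,871.48432
After credit = $14,871.48432 − $1,689 = $13,182.48432
Total = $13,182.48432 + $110 = $13,292.48432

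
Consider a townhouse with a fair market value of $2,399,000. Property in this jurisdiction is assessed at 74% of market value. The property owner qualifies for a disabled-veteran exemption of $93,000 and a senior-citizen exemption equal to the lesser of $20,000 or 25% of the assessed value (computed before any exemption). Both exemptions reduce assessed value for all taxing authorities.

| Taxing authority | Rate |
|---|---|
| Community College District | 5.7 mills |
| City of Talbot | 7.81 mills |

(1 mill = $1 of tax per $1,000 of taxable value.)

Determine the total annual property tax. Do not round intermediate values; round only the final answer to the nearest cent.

$22,457.13

Assessed value = $2,399,000 × 0.74 = $1,775,260
Senior-citizen exemption = min($20,000, 25% × $1,775,260) = min($20,000, $443,815) = $20,000 (dollar cap binds)
Taxable value = $1,775,260 − $93,000 − $20,000 = $1,662,260
Community College District: $1,662,260 × 0.0057 = $9,474.882
City of Talbot: $1,662,260 × 0.00781 = $12,982.2506
Total = $22,457.1326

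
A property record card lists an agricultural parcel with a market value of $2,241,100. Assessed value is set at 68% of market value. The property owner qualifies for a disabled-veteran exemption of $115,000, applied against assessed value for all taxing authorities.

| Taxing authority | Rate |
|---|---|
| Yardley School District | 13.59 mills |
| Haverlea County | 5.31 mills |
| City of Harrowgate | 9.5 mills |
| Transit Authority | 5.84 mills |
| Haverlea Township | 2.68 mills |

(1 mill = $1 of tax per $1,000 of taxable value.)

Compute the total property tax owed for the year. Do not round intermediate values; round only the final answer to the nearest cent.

Assessed value = $2,241,100 × 0.68 = $1,523,948
Taxable value = $1,523,948 − $115,000 = $1,408,948
Yardley School District: $1,408,948 × 0.01359 = $19,147.60332
Haverlea County: $1,408,948 × 0.00531 = $7,481.51388
City of Harrowgate: $1,408,948 × 0.0095 = $13,385.006
Transit Authority: $1,408,948 × 0.00584 = $8,228.25632
Haverlea Township: $1,408,948 × 0.00268 = $3,775.98064
Total = $19,147.60332 + $7,481.51388 + $13,385.006 + $8,228.25632 + $3,775.98064 = $52,018.36016

$52,018.36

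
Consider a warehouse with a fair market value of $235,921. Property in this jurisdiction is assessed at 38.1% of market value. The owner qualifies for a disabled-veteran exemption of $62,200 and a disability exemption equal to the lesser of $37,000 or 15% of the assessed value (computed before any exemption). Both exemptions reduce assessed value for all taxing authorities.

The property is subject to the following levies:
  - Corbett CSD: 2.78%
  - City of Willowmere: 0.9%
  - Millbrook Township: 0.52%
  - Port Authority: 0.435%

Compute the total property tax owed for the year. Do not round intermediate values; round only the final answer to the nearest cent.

$658.31

Assessed value = $235,921 × 0.381 = $89,885.901
Disability exemption = min($37,000, 15% × $89,885.901) = min($37,000, $13,482.88515) = $13,482.88515 (percentage binds)
Taxable value = $89,885.901 − $62,200 − $13,482.88515 = $14,203.01585
Corbett CSD: $14,203.01585 × 0.0278 = $394.84384063
City of Willowmere: $14,203.01585 × 0.009 = $127.82714265
Millbrook Township: $14,203.01585 × 0.0052 = $73.85568242
Port Authority: $14,203.01585 × 0.00435 = $61.7831189475
Total = $658.3097846475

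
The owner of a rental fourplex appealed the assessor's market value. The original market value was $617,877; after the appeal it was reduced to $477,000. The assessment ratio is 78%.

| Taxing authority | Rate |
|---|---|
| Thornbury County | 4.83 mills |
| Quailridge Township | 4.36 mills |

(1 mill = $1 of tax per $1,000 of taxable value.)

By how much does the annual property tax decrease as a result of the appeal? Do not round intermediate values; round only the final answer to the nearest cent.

Old assessed value = $617,877 × 0.78 = $481,944.06
New assessed value = $477,000 × 0.78 = $372,060
Combined rate = 0.00483 + 0.00436 = 0.00919
Old tax = $481,944.06 × 0.00919 = $4,429.0659114
New tax = $372,060 × 0.00919 = $3,419.2314
Reduction = $4,429.0659114 − $3,419.2314 = $1,009.8345114

$1,009.83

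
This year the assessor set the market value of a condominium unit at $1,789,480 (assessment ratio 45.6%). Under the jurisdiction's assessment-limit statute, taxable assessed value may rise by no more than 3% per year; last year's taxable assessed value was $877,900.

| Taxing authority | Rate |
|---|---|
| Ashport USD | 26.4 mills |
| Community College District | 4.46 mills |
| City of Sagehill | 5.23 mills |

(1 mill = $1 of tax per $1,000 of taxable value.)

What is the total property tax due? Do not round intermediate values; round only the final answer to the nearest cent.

$29,449.54

Uncapped assessed value = $1,789,480 × 0.456 = $816,002.88
Cap limit = $877,900 × 1.03 = $904,237
Taxable assessed value = min($816,002.88, $904,237) = $816,002.88 (cap does not bind)
Ashport USD: $816,002.88 × 0.0264 = $21,542.476032
Community College District: $816,002.88 × 0.00446 = $3,639.3728448
City of Sagehill: $816,002.88 × 0.00523 = $4,267.6950624
Total = $29,449.5439392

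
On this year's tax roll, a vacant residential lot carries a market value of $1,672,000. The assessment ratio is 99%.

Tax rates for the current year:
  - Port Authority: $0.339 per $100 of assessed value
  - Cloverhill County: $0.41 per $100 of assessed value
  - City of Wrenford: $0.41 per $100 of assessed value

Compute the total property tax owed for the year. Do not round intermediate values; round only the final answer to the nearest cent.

$19,184.70

Assessed value = $1,672,000 × 0.99 = $1,655,280
Port Authority: $1,655,280 × 0.00339 = $5,611.3992
Cloverhill County: $1,655,280 × 0.0041 = $6,786.648
City of Wrenford: $1,655,280 × 0.0041 = $6,786.648
Total = $5,611.3992 + $6,786.648 + $6,786.648 = $19,184.6952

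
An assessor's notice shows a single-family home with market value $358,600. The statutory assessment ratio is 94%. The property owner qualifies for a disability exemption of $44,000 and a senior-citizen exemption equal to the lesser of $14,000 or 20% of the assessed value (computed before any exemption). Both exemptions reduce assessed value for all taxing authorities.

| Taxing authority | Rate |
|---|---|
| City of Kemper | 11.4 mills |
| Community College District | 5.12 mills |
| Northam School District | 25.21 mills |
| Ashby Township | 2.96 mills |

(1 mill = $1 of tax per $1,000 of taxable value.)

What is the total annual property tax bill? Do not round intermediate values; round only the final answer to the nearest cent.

Assessed value = $358,600 × 0.94 = $337,084
Senior-citizen exemption = min($14,000, 20% × $337,084) = min($14,000, $67,416.8) = $14,000 (dollar cap binds)
Taxable value = $337,084 − $44,000 − $14,000 = $279,084
City of Kemper: $279,084 × 0.0114 = $3,181.5576
Community College District: $279,084 × 0.00512 = $1,428.91008
Northam School District: $279,084 × 0.02521 = $7,035.70764
Ashby Township: $279,084 × 0.00296 = $826.08864
Total = $12,472.26396

$12,472.26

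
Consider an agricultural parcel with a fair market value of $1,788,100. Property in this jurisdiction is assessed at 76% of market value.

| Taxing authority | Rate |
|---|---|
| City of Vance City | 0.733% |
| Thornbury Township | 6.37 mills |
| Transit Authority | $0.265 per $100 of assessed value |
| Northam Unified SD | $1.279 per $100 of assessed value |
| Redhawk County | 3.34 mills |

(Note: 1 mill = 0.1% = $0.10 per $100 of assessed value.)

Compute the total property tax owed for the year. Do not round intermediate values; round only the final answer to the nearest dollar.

$44,139

Assessed value = $1,788,100 × 0.76 = $1,358,956
City of Vance City: $1,358,956 × 0.00733 = $9,961.14748
Thornbury Township: $1,358,956 × 0.00637 = $8,656.54972
Transit Authority: $1,358,956 × 0.00265 = $3,601.2334
Northam Unified SD: $1,358,956 × 0.01279 = $17,381.04724
Redhawk County: $1,358,956 × 0.00334 = $4,538.91304
Total = $44,138.89088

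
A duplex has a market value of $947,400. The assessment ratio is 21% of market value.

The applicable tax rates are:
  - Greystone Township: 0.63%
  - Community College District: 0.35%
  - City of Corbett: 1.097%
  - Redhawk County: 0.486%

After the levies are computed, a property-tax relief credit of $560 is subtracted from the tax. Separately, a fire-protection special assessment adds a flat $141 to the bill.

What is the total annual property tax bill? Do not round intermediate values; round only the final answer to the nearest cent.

$4,680.19

Assessed value = $947,400 × 0.21 = $198,954
Greystone Township: $198,954 × 0.0063 = $1,253.4102
Community College District: $198,954 × 0.0035 = $696.339
City of Corbett: $198,954 × 0.01097 = $2,182.52538
Redhawk County: $198,954 × 0.00486 = $966.91644
Levies subtotal = $5,099.19102
After credit = $5,099.19102 − $560 = $4,539.19102
Total = $4,539.19102 + $141 = $4,680.19102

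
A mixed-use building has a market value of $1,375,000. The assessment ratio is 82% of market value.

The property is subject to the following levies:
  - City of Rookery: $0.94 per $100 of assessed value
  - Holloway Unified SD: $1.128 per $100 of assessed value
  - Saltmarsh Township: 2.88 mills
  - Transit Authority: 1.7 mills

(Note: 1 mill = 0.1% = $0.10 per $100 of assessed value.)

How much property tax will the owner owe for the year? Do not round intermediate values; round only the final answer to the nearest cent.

Assessed value = $1,375,000 × 0.82 = $1,127,500
City of Rookery: $1,127,500 × 0.0094 = $10,598.5
Holloway Unified SD: $1,127,500 × 0.01128 = $12,718.2
Saltmarsh Township: $1,127,500 × 0.00288 = $3,247.2
Transit Authority: $1,127,500 × 0.0017 = $1,916.75
Total = $28,480.65

$28,480.65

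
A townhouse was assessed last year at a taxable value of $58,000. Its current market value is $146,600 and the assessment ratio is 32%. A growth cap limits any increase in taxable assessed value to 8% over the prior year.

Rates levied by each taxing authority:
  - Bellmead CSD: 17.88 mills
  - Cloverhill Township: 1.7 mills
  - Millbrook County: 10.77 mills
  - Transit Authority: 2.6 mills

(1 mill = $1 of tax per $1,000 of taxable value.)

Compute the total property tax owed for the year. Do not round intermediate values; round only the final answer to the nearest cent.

$1,545.75

Uncapped assessed value = $146,600 × 0.32 = $46,912
Cap limit = $58,000 × 1.08 = $62,640
Taxable assessed value = min($46,912, $62,640) = $46,912 (cap does not bind)
Bellmead CSD: $46,912 × 0.01788 = $838.78656
Cloverhill Township: $46,912 × 0.0017 = $79.7504
Millbrook County: $46,912 × 0.01077 = $505.24224
Transit Authority: $46,912 × 0.0026 = $121.9712
Total = $1,545.7504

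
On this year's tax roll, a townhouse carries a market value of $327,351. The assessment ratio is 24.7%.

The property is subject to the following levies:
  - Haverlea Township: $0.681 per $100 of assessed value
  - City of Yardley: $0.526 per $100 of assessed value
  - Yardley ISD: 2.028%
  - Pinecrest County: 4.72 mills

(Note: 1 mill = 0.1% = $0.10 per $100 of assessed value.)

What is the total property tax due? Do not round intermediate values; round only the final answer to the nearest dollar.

Assessed value = $327,351 × 0.247 = $80,855.697
Haverlea Township: $80,855.697 × 0.00681 = $550.62729657
City of Yardley: $80,855.697 × 0.00526 = $425.30096622
Yardley ISD: $80,855.697 × 0.02028 = $1,639.75353516
Pinecrest County: $80,855.697 × 0.00472 = $381.63888984
Total = $2,997.32068779

$2,997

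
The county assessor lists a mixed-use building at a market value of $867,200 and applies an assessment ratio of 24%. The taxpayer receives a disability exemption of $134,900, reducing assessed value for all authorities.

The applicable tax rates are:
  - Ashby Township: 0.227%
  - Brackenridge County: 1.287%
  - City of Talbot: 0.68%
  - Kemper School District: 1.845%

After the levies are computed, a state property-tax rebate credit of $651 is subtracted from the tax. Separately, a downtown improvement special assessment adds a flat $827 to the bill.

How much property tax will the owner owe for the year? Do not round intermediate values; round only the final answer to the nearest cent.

$3,133.68

Assessed value = $867,200 × 0.24 = $208,128
Taxable value = $208,128 − $134,900 = $73,228
Ashby Township: $73,228 × 0.00227 = $166.22756
Brackenridge County: $73,228 × 0.01287 = $942.44436
City of Talbot: $73,228 × 0.0068 = $497.9504
Kemper School District: $73,228 × 0.01845 = $1,351.0566
Levies subtotal = $2,957.67892
After credit = $2,957.67892 − $651 = $2,306.67892
Total = $2,306.67892 + $827 = $3,133.67892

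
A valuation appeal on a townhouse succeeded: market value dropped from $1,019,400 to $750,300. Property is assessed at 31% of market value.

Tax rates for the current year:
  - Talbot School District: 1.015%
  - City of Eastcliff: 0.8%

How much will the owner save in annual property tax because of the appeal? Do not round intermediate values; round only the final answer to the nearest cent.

$1,514.09

Old assessed value = $1,019,400 × 0.31 = $316,014
New assessed value = $750,300 × 0.31 = $232,593
Combined rate = 0.01015 + 0.008 = 0.01815
Old tax = $316,014 × 0.01815 = $5,735.6541
New tax = $232,593 × 0.01815 = $4,221.56295
Reduction = $5,735.6541 − $4,221.56295 = $1,514.09115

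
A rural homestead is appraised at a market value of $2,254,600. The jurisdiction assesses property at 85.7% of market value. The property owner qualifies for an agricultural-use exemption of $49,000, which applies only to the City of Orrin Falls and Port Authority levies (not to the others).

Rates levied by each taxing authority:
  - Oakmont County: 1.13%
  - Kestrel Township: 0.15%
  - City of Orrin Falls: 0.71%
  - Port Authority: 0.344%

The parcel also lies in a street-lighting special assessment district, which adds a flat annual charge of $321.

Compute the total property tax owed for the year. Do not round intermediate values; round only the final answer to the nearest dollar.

$44,902

Assessed value = $2,254,600 × 0.857 = $1,932,192.2
Oakmont County: $1,932,192.2 × 0.0113 = $21,833.77186
Kestrel Township: $1,932,192.2 × 0.0015 = $2,898.2883
City of Orrin Falls: ($1,932,192.2 − $49,000) × 0.0071 = $1,883,192.2 × 0.0071 = $13,370.66462
Port Authority: ($1,932,192.2 − $49,000) × 0.00344 = $1,883,192.2 × 0.00344 = $6,478.181168
Levies subtotal = $44,580.905948
Total = $44,580.905948 + $321 = $44,901.905948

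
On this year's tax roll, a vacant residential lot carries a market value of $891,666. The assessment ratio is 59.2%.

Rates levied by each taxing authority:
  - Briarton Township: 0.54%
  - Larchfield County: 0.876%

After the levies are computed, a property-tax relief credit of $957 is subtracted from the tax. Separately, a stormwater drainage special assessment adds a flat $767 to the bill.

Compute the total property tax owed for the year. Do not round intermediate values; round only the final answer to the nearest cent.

Assessed value = $891,666 × 0.592 = $527,866.272
Briarton Township: $527,866.272 × 0.0054 = $2,850.4778688
Larchfield County: $527,866.272 × 0.00876 = $4,624.10854272
Levies subtotal = $7,474.58641152
After credit = $7,474.58641152 − $957 = $6,517.58641152
Total = $6,517.58641152 + $767 = $7,284.58641152

$7,284.59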